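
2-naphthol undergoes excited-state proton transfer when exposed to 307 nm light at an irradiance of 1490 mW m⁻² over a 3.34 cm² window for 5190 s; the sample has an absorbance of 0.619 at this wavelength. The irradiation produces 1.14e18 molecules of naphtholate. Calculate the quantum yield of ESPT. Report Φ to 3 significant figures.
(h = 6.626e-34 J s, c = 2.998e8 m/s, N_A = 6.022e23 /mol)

Φ = 0.376

Product: 1.14e18 / 6.022e23 = 1.893e-6 mol.
Photon energy at 307 nm: hc/λ = (6.626e-34)(2.998e8)/(307e-9) = 6.471e-19 J.
Energy delivered: (1490 mW m⁻²)(3.34e-4 m²)(5190 s) = 2.583 J.
Photons incident: 2.583 / 6.471e-19 = 3.992e18, i.e. 3.992e18/6.022e23 = 6.629e-6 mol.
Fraction absorbed: 1 − 10^(−0.619) = 0.7596.
Photons absorbed: 0.7596 × 6.629e-6 = 5.035e-6 mol.
Φ = 1.893e-6 mol / 5.035e-6 mol photons = 0.376.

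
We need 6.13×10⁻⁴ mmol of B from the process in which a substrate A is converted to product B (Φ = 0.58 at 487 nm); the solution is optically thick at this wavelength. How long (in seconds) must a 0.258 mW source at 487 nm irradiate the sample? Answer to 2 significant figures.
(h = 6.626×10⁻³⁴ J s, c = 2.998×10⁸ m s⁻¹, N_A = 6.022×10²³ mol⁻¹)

Product: 6.13×10⁻⁴ mmol = 6.13×10⁻⁷ mol.
Photons that must be absorbed: 6.13×10⁻⁷ / 0.58 = 1.057×10⁻⁶ mol.
Photon energy: hc/λ = 4.079×10⁻¹⁹ J; per mole, 2.456×10⁵ J mol⁻¹.
Energy required: 1.057×10⁻⁶ × 2.456×10⁵ = 0.2596 J.
Time: 0.2596 J / 0.000258 W = 1000 s.

t ≈ 1000 s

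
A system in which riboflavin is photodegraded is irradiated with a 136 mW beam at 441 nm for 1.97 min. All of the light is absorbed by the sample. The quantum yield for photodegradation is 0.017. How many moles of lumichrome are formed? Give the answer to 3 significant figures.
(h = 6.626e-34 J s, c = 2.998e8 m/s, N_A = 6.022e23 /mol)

Photon energy at 441 nm: hc/λ = (6.626e-34)(2.998e8)/(441e-9) = 4.504e-19 J.
Energy delivered: (136 mW)(118.2 s) = 16.08 J.
Photons incident: 16.08 / 4.504e-19 = 3.570e19, i.e. 3.570e19/6.022e23 = 5.928e-5 mol.
Product: Φ × n_abs = 0.017 × 5.928e-5 = 1.008e-6 mol.

1.01e-6 mol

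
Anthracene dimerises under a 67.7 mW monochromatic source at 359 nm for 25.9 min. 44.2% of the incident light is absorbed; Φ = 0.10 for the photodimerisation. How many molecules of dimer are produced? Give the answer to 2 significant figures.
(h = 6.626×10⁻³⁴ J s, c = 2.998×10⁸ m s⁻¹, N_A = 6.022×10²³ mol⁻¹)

Photon energy at 359 nm: hc/λ = (6.626×10⁻³⁴)(2.998×10⁸)/(359×10⁻⁹) = 5.533×10⁻¹⁹ J.
Energy delivered: (67.7 mW)(1554 s) = 105.2 J.
Photons incident: 105.2 / 5.533×10⁻¹⁹ = 1.901×10²⁰, i.e. 1.901×10²⁰/6.022×10²³ = 3.157×10⁻⁴ mol.
Photons absorbed: 0.442 × 3.157×10⁻⁴ = 1.395×10⁻⁴ mol.
Product: Φ × n_abs = 0.10 × 1.395×10⁻⁴ = 1.395×10⁻⁵ mol.
As a count: 1.395×10⁻⁵ × 6.022×10²³ = 8.4×10¹⁸.

8.4×10¹⁸ molecules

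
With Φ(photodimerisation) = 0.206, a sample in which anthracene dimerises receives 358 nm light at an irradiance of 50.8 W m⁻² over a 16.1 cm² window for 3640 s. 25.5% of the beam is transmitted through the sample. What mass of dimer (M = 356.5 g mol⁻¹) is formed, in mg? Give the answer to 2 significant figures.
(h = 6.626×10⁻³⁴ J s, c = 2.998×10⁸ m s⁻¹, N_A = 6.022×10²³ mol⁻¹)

Photon energy at 358 nm: hc/λ = (6.626×10⁻³⁴)(2.998×10⁸)/(358×10⁻⁹) = 5.549×10⁻¹⁹ J.
Energy delivered: (50.8 W m⁻²)(16.1×10⁻⁴ m²)(3640 s) = 297.7 J.
Photons incident: 297.7 / 5.549×10⁻¹⁹ = 5.365×10²⁰, i.e. 5.365×10²⁰/6.022×10²³ = 8.909×10⁻⁴ mol.
Fraction absorbed: 1 − 25.5/100 = 0.7450.
Photons absorbed: 0.7450 × 8.909×10⁻⁴ = 6.637×10⁻⁴ mol.
Product: Φ × n_abs = 0.206 × 6.637×10⁻⁴ = 1.367×10⁻⁴ mol.
Mass: 1.367×10⁻⁴ × 356.5 = 0.04873 g = 49 mg.

49 mg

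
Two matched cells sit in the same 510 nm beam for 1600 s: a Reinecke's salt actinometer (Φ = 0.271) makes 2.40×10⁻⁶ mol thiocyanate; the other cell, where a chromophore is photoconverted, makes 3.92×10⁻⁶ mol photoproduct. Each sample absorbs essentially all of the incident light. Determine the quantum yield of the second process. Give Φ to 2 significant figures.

Photons absorbed by the actinometer: 2.40×10⁻⁶ / 0.271 = 8.856×10⁻⁶ mol.
Φ(unknown) = 3.92×10⁻⁶ / 8.856×10⁻⁶ = 0.44.

Φ = 0.44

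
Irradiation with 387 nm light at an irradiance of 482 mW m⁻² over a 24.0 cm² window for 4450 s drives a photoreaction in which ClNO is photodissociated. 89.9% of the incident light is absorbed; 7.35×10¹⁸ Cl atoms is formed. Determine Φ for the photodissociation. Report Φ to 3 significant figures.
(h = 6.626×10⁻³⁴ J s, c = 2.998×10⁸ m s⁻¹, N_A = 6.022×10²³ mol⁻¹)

Product: 7.35×10¹⁸ / 6.022×10²³ = 1.221×10⁻⁵ mol.
Photon energy at 387 nm: hc/λ = (6.626×10⁻³⁴)(2.998×10⁸)/(387×10⁻⁹) = 5.133×10⁻¹⁹ J.
Energy delivered: (482 mW m⁻²)(24.0×10⁻⁴ m²)(4450 s) = 5.148 J.
Photons incident: 5.148 / 5.133×10⁻¹⁹ = 1.003×10¹⁹, i.e. 1.003×10¹⁹/6.022×10²³ = 1.666×10⁻⁵ mol.
Photons absorbed: 0.899 × 1.666×10⁻⁵ = 1.498×10⁻⁵ mol.
Φ = 1.221×10⁻⁵ mol / 1.498×10⁻⁵ mol photons = 0.815.

Φ = 0.815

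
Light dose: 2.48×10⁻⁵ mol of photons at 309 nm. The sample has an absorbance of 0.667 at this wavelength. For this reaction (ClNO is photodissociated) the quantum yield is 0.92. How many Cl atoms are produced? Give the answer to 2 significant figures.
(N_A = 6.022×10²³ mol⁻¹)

1.1×10¹⁹ atoms

Fraction absorbed: 1 − 10^(−0.667) = 0.7847.
Photons absorbed: 0.7847 × 2.48×10⁻⁵ = 1.946×10⁻⁵ mol.
Product: Φ × n_abs = 0.92 × 1.946×10⁻⁵ = 1.790×10⁻⁵ mol.
As a count: 1.790×10⁻⁵ × 6.022×10²³ = 1.1×10¹⁹.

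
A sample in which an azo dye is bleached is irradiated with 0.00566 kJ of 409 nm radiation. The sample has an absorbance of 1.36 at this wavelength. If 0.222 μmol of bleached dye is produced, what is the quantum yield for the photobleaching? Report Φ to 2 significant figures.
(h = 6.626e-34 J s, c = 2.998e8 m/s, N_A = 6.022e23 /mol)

Φ = 0.012

Product: 0.222 μmol = 2.22e-7 mol.
Photon energy at 409 nm: hc/λ = (6.626e-34)(2.998e8)/(409e-9) = 4.857e-19 J.
Incident energy: 0.00566 kJ = 5.66 J.
Photons incident: 5.66 / 4.857e-19 = 1.165e19, i.e. 1.165e19/6.022e23 = 1.935e-5 mol.
Fraction absorbed: 1 − 10^(−1.36) = 0.9563.
Photons absorbed: 0.9563 × 1.935e-5 = 1.850e-5 mol.
Φ = 2.22e-7 mol / 1.850e-5 mol photons = 0.012.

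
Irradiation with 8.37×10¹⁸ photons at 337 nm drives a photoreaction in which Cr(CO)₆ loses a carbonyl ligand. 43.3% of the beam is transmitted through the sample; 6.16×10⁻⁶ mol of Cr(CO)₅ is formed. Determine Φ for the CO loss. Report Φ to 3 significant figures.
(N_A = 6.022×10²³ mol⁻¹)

Φ = 0.782

Moles of photons: 8.37×10¹⁸ / 6.022×10²³ = 1.390×10⁻⁵ mol.
Fraction absorbed: 1 − 43.3/100 = 0.5670.
Photons absorbed: 0.5670 × 1.390×10⁻⁵ = 7.881×10⁻⁶ mol.
Φ = 6.16×10⁻⁶ mol / 7.881×10⁻⁶ mol photons = 0.782.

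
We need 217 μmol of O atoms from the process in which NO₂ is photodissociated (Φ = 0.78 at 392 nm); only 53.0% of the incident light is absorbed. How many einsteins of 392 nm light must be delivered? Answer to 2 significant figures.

Product: 217 μmol = 2.17e-4 mol.
Photons that must be absorbed: 2.17e-4 / 0.78 = 2.782e-4 mol.
Incident photons needed: 2.782e-4 / 0.530 = 5.249e-4 mol.

5.2e-4 einstein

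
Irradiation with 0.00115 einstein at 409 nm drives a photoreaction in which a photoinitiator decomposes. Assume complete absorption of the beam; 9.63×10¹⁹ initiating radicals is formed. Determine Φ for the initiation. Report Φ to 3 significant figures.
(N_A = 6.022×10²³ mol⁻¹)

Φ = 0.139

Product: 9.63×10¹⁹ / 6.022×10²³ = 1.599×10⁻⁴ mol.
Φ = 1.599×10⁻⁴ mol / 0.00115 mol photons = 0.139.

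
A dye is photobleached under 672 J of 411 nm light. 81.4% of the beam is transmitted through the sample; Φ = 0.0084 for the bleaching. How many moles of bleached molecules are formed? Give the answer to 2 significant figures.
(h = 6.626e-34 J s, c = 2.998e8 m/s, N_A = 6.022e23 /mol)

Photon energy at 411 nm: hc/λ = (6.626e-34)(2.998e8)/(411e-9) = 4.833e-19 J.
Photons incident: 672 / 4.833e-19 = 1.390e21, i.e. 1.390e21/6.022e23 = 0.002308 mol.
Fraction absorbed: 1 − 81.4/100 = 0.1860.
Photons absorbed: 0.1860 × 0.002308 = 4.293e-4 mol.
Product: Φ × n_abs = 0.0084 × 4.293e-4 = 3.606e-6 mol.

3.6e-6 mol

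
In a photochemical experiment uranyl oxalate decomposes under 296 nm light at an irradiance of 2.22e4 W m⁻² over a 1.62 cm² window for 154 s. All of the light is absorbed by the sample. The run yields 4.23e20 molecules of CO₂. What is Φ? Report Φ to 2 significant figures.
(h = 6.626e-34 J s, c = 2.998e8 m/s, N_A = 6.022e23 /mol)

Product: 4.23e20 / 6.022e23 = 7.024e-4 mol.
Photon energy at 296 nm: hc/λ = (6.626e-34)(2.998e8)/(296e-9) = 6.711e-19 J.
Energy delivered: (2.22e4 W m⁻²)(1.62e-4 m²)(154 s) = 553.8 J.
Photons incident: 553.8 / 6.711e-19 = 8.252e20, i.e. 8.252e20/6.022e23 = 0.001370 mol.
Φ = 7.024e-4 mol / 0.001370 mol photons = 0.51.

Φ = 0.51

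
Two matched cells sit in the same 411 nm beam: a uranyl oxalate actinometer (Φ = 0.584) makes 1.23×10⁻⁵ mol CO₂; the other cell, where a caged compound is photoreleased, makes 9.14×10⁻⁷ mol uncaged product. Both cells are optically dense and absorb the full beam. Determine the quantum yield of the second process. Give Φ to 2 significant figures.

Φ = 0.043

Photons absorbed by the actinometer: 1.23×10⁻⁵ / 0.584 = 2.106×10⁻⁵ mol.
Φ(unknown) = 9.14×10⁻⁷ / 2.106×10⁻⁵ = 0.043.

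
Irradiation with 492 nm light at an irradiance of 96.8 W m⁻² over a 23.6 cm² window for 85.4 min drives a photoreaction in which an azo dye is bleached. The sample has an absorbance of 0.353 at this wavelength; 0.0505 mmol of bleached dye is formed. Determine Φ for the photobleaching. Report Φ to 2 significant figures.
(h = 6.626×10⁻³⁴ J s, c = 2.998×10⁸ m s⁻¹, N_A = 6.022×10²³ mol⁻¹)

Φ = 0.019

Product: 0.0505 mmol = 5.05×10⁻⁵ mol.
Photon energy at 492 nm: hc/λ = (6.626×10⁻³⁴)(2.998×10⁸)/(492×10⁻⁹) = 4.038×10⁻¹⁹ J.
Energy delivered: (96.8 W m⁻²)(23.6×10⁻⁴ m²)(5124 s) = 1171 J.
Photons incident: 1171 / 4.038×10⁻¹⁹ = 2.900×10²¹, i.e. 2.900×10²¹/6.022×10²³ = 0.004816 mol.
Fraction absorbed: 1 − 10^(−0.353) = 0.5564.
Photons absorbed: 0.5564 × 0.004816 = 0.002680 mol.
Φ = 5.05×10⁻⁵ mol / 0.002680 mol photons = 0.019.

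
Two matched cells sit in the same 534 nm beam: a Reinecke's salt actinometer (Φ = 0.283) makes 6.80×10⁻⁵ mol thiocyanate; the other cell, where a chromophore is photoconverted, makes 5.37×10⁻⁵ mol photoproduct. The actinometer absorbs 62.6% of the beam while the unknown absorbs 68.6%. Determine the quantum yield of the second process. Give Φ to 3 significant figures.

Φ = 0.204

Photons absorbed by the actinometer: 6.80×10⁻⁵ / 0.283 = 2.403×10⁻⁴ mol.
Incident flux: 2.403×10⁻⁴ / 0.626 = 3.839×10⁻⁴ einstein.
Absorbed by unknown: 0.686 × 3.839×10⁻⁴ = 2.634×10⁻⁴ mol.
Φ(unknown) = 5.37×10⁻⁵ / 2.634×10⁻⁴ = 0.204.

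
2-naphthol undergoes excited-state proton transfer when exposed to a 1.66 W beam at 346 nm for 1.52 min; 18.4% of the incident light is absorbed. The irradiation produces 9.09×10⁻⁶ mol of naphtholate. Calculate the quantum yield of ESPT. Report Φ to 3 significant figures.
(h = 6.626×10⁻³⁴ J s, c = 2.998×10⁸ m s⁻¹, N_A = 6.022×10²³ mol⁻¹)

Photon energy at 346 nm: hc/λ = (6.626×10⁻³⁴)(2.998×10⁸)/(346×10⁻⁹) = 5.741×10⁻¹⁹ J.
Energy delivered: (1.66 W)(91.2 s) = 151.4 J.
Photons incident: 151.4 / 5.741×10⁻¹⁹ = 2.637×10²⁰, i.e. 2.637×10²⁰/6.022×10²³ = 4.379×10⁻⁴ mol.
Photons absorbed: 0.184 × 4.379×10⁻⁴ = 8.057×10⁻⁵ mol.
Φ = 9.09×10⁻⁶ mol / 8.057×10⁻⁵ mol photons = 0.113.

Φ = 0.113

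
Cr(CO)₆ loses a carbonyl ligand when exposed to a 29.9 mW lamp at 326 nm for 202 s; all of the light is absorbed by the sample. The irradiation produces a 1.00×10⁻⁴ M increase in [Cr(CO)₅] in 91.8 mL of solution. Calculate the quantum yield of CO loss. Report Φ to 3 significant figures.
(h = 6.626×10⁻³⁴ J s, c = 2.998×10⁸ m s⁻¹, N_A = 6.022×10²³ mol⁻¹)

Φ = 0.558

Product: (1.00×10⁻⁴ M)(0.0918 L) = 9.180×10⁻⁶ mol.
Photon energy at 326 nm: hc/λ = (6.626×10⁻³⁴)(2.998×10⁸)/(326×10⁻⁹) = 6.093×10⁻¹⁹ J.
Energy delivered: (29.9 mW)(202 s) = 6.040 J.
Photons incident: 6.040 / 6.093×10⁻¹⁹ = 9.913×10¹⁸, i.e. 9.913×10¹⁸/6.022×10²³ = 1.646×10⁻⁵ mol.
Φ = 9.180×10⁻⁶ mol / 1.646×10⁻⁵ mol photons = 0.558.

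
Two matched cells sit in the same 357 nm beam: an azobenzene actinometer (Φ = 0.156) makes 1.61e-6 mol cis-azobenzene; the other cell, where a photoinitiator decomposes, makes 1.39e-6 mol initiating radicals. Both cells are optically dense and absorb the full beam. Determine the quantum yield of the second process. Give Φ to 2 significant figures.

Φ = 0.13

Photons absorbed by the actinometer: 1.61e-6 / 0.156 = 1.032e-5 mol.
Φ(unknown) = 1.39e-6 / 1.032e-5 = 0.13.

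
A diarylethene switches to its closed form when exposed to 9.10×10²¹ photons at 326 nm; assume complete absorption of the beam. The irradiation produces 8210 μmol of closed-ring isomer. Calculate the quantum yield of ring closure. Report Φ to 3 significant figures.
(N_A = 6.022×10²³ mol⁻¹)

Product: 8210 μmol = 0.00821 mol.
Moles of photons: 9.10×10²¹ / 6.022×10²³ = 0.01511 mol.
Φ = 0.00821 mol / 0.01511 mol photons = 0.543.

Φ = 0.543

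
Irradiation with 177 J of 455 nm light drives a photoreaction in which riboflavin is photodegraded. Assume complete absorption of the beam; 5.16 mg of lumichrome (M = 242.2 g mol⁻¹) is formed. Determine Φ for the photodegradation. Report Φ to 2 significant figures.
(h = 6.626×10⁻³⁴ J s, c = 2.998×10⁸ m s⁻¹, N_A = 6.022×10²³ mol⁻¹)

Product: 5.16 mg / 242.2 g mol⁻¹ = 2.130×10⁻⁵ mol.
Photon energy at 455 nm: hc/λ = (6.626×10⁻³⁴)(2.998×10⁸)/(455×10⁻⁹) = 4.366×10⁻¹⁹ J.
Photons incident: 177 / 4.366×10⁻¹⁹ = 4.054×10²⁰, i.e. 4.054×10²⁰/6.022×10²³ = 6.732×10⁻⁴ mol.
Φ = 2.130×10⁻⁵ mol / 6.732×10⁻⁴ mol photons = 0.032.

Φ = 0.032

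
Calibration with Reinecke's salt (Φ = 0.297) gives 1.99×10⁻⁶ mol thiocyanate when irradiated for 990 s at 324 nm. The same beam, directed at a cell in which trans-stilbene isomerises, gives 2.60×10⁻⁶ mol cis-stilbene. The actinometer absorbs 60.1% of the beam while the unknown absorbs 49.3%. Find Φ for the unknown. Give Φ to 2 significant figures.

Φ = 0.47

Photons absorbed by the actinometer: 1.99×10⁻⁶ / 0.297 = 6.700×10⁻⁶ mol.
Incident flux: 6.700×10⁻⁶ / 0.601 = 1.115×10⁻⁵ einstein.
Absorbed by unknown: 0.493 × 1.115×10⁻⁵ = 5.497×10⁻⁶ mol.
Φ(unknown) = 2.60×10⁻⁶ / 5.497×10⁻⁶ = 0.47.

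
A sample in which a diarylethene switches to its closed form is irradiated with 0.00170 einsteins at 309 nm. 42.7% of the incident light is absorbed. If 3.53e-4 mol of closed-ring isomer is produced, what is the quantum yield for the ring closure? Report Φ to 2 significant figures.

Φ = 0.49

Photons absorbed: 0.427 × 0.00170 = 7.259e-4 mol.
Φ = 3.53e-4 mol / 7.259e-4 mol photons = 0.49.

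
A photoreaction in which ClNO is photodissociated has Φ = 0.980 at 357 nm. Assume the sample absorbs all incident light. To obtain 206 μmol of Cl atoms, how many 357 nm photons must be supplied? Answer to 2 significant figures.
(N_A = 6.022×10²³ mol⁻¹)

Product: 206 μmol = 2.06×10⁻⁴ mol.
Photons that must be absorbed: 2.06×10⁻⁴ / 0.980 = 2.102×10⁻⁴ mol.
Photon count: 2.102×10⁻⁴ × 6.022×10²³ = 1.3×10²⁰.

1.3×10²⁰ photons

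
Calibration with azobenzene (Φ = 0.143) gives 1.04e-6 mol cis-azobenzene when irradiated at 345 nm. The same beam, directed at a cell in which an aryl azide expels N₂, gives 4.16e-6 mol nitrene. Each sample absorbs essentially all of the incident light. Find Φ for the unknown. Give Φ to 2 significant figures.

Photons absorbed by the actinometer: 1.04e-6 / 0.143 = 7.273e-6 mol.
Φ(unknown) = 4.16e-6 / 7.273e-6 = 0.57.

Φ = 0.57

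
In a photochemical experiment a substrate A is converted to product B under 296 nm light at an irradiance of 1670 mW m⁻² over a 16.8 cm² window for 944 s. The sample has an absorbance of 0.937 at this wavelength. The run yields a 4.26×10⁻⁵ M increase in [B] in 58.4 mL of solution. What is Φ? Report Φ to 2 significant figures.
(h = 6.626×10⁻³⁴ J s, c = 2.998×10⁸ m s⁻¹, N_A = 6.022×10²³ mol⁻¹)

Φ = 0.43

Product: (4.26×10⁻⁵ M)(0.0584 L) = 2.488×10⁻⁶ mol.
Photon energy at 296 nm: hc/λ = (6.626×10⁻³⁴)(2.998×10⁸)/(296×10⁻⁹) = 6.711×10⁻¹⁹ J.
Energy delivered: (1670 mW m⁻²)(16.8×10⁻⁴ m²)(944 s) = 2.648 J.
Photons incident: 2.648 / 6.711×10⁻¹⁹ = 3.946×10¹⁸, i.e. 3.946×10¹⁸/6.022×10²³ = 6.553×10⁻⁶ mol.
Fraction absorbed: 1 − 10^(−0.937) = 0.8844.
Photons absorbed: 0.8844 × 6.553×10⁻⁶ = 5.795×10⁻⁶ mol.
Φ = 2.488×10⁻⁶ mol / 5.795×10⁻⁶ mol photons = 0.43.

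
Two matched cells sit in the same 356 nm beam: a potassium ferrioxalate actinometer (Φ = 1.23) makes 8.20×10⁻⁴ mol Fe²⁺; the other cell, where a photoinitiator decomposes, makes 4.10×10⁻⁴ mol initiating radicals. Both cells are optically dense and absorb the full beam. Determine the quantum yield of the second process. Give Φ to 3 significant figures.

Photons absorbed by the actinometer: 8.20×10⁻⁴ / 1.23 = 6.667×10⁻⁴ mol.
Φ(unknown) = 4.10×10⁻⁴ / 6.667×10⁻⁴ = 0.615.

Φ = 0.615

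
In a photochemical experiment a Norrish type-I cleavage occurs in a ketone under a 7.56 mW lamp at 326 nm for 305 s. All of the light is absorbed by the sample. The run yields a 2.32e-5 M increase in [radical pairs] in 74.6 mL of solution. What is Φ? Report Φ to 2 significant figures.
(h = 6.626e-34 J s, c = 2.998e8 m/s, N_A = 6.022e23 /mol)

Φ = 0.28

Product: (2.32e-5 M)(0.0746 L) = 1.731e-6 mol.
Photon energy at 326 nm: hc/λ = (6.626e-34)(2.998e8)/(326e-9) = 6.093e-19 J.
Energy delivered: (7.56 mW)(305 s) = 2.306 J.
Photons incident: 2.306 / 6.093e-19 = 3.785e18, i.e. 3.785e18/6.022e23 = 6.285e-6 mol.
Φ = 1.731e-6 mol / 6.285e-6 mol photons = 0.28.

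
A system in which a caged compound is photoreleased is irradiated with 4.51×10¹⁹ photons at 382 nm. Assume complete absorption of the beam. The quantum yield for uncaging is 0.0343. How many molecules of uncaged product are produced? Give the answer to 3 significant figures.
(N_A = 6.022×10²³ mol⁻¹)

Moles of photons: 4.51×10¹⁹ / 6.022×10²³ = 7.489×10⁻⁵ mol.
Product: Φ × n_abs = 0.0343 × 7.489×10⁻⁵ = 2.569×10⁻⁶ mol.
As a count: 2.569×10⁻⁶ × 6.022×10²³ = 1.55×10¹⁸.

1.55×10¹⁸ molecules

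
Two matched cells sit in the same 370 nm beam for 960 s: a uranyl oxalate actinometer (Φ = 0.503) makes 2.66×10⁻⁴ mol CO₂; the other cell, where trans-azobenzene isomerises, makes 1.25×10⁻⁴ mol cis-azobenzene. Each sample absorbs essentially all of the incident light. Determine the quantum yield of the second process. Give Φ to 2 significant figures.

Φ = 0.24

Photons absorbed by the actinometer: 2.66×10⁻⁴ / 0.503 = 5.288×10⁻⁴ mol.
Φ(unknown) = 1.25×10⁻⁴ / 5.288×10⁻⁴ = 0.24.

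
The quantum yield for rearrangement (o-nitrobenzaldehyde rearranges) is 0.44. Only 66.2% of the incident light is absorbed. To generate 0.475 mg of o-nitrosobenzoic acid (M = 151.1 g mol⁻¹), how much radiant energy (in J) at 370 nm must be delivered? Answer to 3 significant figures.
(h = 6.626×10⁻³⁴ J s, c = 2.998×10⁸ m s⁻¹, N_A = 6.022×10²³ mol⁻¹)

Product: 0.475 mg / 151.1 g mol⁻¹ = 3.144×10⁻⁶ mol.
Photons that must be absorbed: 3.144×10⁻⁶ / 0.44 = 7.145×10⁻⁶ mol.
Incident photons needed: 7.145×10⁻⁶ / 0.662 = 1.079×10⁻⁵ mol.
Photon energy: hc/λ = 5.369×10⁻¹⁹ J; per mole, 3.233×10⁵ J mol⁻¹.
Energy required: 1.079×10⁻⁵ × 3.233×10⁵ = 3.49 J.

3.49 J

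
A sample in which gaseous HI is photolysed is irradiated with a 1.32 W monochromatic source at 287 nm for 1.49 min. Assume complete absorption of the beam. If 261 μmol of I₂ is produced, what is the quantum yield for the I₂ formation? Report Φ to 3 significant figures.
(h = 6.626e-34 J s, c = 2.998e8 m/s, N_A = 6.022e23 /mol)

Product: 261 μmol = 2.61e-4 mol.
Photon energy at 287 nm: hc/λ = (6.626e-34)(2.998e8)/(287e-9) = 6.922e-19 J.
Energy delivered: (1.32 W)(89.4 s) = 118.0 J.
Photons incident: 118.0 / 6.922e-19 = 1.705e20, i.e. 1.705e20/6.022e23 = 2.831e-4 mol.
Φ = 2.61e-4 mol / 2.831e-4 mol photons = 0.922.

Φ = 0.922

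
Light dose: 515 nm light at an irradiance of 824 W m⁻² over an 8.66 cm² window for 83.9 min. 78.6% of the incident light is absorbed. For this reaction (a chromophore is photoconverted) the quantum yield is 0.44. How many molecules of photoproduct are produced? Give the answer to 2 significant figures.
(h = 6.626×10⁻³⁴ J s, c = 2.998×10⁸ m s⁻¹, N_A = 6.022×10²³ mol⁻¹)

Photon energy at 515 nm: hc/λ = (6.626×10⁻³⁴)(2.998×10⁸)/(515×10⁻⁹) = 3.857×10⁻¹⁹ J.
Energy delivered: (824 W m⁻²)(8.66×10⁻⁴ m²)(5034 s) = 3592 J.
Photons incident: 3592 / 3.857×10⁻¹⁹ = 9.313×10²¹, i.e. 9.313×10²¹/6.022×10²³ = 0.01546 mol.
Photons absorbed: 0.786 × 0.01546 = 0.01215 mol.
Product: Φ × n_abs = 0.44 × 0.01215 = 0.005346 mol.
As a count: 0.005346 × 6.022×10²³ = 3.2×10²¹.

3.2×10²¹ molecules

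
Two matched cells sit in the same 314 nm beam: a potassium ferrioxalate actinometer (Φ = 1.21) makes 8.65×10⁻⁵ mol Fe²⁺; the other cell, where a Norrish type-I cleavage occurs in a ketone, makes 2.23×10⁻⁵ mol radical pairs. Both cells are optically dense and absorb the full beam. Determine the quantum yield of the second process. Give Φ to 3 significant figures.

Photons absorbed by the actinometer: 8.65×10⁻⁵ / 1.21 = 7.149×10⁻⁵ mol.
Φ(unknown) = 2.23×10⁻⁵ / 7.149×10⁻⁵ = 0.312.

Φ = 0.312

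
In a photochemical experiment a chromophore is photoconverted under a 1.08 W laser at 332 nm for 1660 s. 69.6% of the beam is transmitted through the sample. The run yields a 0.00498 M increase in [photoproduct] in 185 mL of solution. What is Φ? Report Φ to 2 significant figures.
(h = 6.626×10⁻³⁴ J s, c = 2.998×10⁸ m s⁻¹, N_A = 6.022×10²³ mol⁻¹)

Product: (0.00498 M)(0.185 L) = 9.213×10⁻⁴ mol.
Photon energy at 332 nm: hc/λ = (6.626×10⁻³⁴)(2.998×10⁸)/(332×10⁻⁹) = 5.983×10⁻¹⁹ J.
Energy delivered: (1.08 W)(1660 s) = 1793 J.
Photons incident: 1793 / 5.983×10⁻¹⁹ = 2.997×10²¹, i.e. 2.997×10²¹/6.022×10²³ = 0.004977 mol.
Fraction absorbed: 1 − 69.6/100 = 0.3040.
Photons absorbed: 0.3040 × 0.004977 = 0.001513 mol.
Φ = 9.213×10⁻⁴ mol / 0.001513 mol photons = 0.61.

Φ = 0.61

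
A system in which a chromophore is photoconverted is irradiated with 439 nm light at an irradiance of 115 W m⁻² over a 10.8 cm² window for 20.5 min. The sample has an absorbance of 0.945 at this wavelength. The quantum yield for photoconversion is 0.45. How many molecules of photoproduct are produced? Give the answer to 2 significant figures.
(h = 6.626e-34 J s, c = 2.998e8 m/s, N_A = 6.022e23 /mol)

1.3e20 molecules

Photon energy at 439 nm: hc/λ = (6.626e-34)(2.998e8)/(439e-9) = 4.525e-19 J.
Energy delivered: (115 W m⁻²)(10.8e-4 m²)(1230 s) = 152.8 J.
Photons incident: 152.8 / 4.525e-19 = 3.377e20, i.e. 3.377e20/6.022e23 = 5.608e-4 mol.
Fraction absorbed: 1 − 10^(−0.945) = 0.8865.
Photons absorbed: 0.8865 × 5.608e-4 = 4.971e-4 mol.
Product: Φ × n_abs = 0.45 × 4.971e-4 = 2.237e-4 mol.
As a count: 2.237e-4 × 6.022e23 = 1.3e20.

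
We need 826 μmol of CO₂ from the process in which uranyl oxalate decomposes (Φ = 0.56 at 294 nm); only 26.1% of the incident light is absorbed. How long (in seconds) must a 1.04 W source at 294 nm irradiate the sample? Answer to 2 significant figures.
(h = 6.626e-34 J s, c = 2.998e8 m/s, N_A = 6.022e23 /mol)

Product: 826 μmol = 8.26e-4 mol.
Photons that must be absorbed: 8.26e-4 / 0.56 = 0.001475 mol.
Incident photons needed: 0.001475 / 0.261 = 0.005651 mol.
Photon energy: hc/λ = 6.757e-19 J; per mole, 4.069e5 J mol⁻¹.
Energy required: 0.005651 × 4.069e5 = 2299 J.
Time: 2299 J / 1.04 W = 2200 s.

t ≈ 2200 s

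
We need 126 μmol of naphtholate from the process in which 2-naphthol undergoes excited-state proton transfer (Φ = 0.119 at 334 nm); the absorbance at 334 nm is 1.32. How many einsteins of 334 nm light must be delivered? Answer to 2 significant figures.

Product: 126 μmol = 1.26×10⁻⁴ mol.
Photons that must be absorbed: 1.26×10⁻⁴ / 0.119 = 0.001059 mol.
Fraction absorbed: 1 − 10^(−1.32) = 0.9521.
Incident photons needed: 0.001059 / 0.9521 = 0.001112 mol.

0.0011 einstein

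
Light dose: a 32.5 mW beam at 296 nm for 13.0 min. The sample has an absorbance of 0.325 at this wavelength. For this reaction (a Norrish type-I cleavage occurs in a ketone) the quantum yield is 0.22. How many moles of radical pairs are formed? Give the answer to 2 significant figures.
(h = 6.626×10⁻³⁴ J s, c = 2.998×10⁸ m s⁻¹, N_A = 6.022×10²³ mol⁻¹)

Photon energy at 296 nm: hc/λ = (6.626×10⁻³⁴)(2.998×10⁸)/(296×10⁻⁹) = 6.711×10⁻¹⁹ J.
Energy delivered: (32.5 mW)(780 s) = 25.35 J.
Photons incident: 25.35 / 6.711×10⁻¹⁹ = 3.777×10¹⁹, i.e. 3.777×10¹⁹/6.022×10²³ = 6.272×10⁻⁵ mol.
Fraction absorbed: 1 − 10^(−0.325) = 0.5268.
Photons absorbed: 0.5268 × 6.272×10⁻⁵ = 3.304×10⁻⁵ mol.
Product: Φ × n_abs = 0.22 × 3.304×10⁻⁵ = 7.269×10⁻⁶ mol.

7.3×10⁻⁶ mol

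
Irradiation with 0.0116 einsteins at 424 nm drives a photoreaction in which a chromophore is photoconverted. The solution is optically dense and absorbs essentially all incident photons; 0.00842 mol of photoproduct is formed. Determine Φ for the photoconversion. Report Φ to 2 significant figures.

Φ = 0.00842 mol / 0.0116 mol photons = 0.73.

Φ = 0.73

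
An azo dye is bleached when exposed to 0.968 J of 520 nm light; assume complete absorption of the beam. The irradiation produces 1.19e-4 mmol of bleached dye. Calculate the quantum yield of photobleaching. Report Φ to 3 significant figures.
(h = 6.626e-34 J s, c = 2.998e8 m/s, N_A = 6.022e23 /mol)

Product: 1.19e-4 mmol = 1.19e-7 mol.
Photon energy at 520 nm: hc/λ = (6.626e-34)(2.998e8)/(520e-9) = 3.820e-19 J.
Photons incident: 0.968 / 3.820e-19 = 2.534e18, i.e. 2.534e18/6.022e23 = 4.208e-6 mol.
Φ = 1.19e-7 mol / 4.208e-6 mol photons = 0.0283.

Φ = 0.0283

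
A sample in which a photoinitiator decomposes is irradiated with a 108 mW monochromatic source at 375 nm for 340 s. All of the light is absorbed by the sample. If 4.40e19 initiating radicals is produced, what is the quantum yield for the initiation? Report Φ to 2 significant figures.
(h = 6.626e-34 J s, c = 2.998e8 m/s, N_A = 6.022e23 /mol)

Product: 4.40e19 / 6.022e23 = 7.307e-5 mol.
Photon energy at 375 nm: hc/λ = (6.626e-34)(2.998e8)/(375e-9) = 5.297e-19 J.
Energy delivered: (108 mW)(340 s) = 36.72 J.
Photons incident: 36.72 / 5.297e-19 = 6.932e19, i.e. 6.932e19/6.022e23 = 1.151e-4 mol.
Φ = 7.307e-5 mol / 1.151e-4 mol photons = 0.63.

Φ = 0.63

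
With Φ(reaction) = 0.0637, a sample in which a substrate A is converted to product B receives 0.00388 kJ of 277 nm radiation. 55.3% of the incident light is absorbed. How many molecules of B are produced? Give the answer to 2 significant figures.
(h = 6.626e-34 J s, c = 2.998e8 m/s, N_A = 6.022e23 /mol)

Photon energy at 277 nm: hc/λ = (6.626e-34)(2.998e8)/(277e-9) = 7.171e-19 J.
Incident energy: 0.00388 kJ = 3.88 J.
Photons incident: 3.88 / 7.171e-19 = 5.411e18, i.e. 5.411e18/6.022e23 = 8.985e-6 mol.
Photons absorbed: 0.553 × 8.985e-6 = 4.969e-6 mol.
Product: Φ × n_abs = 0.0637 × 4.969e-6 = 3.165e-7 mol.
As a count: 3.165e-7 × 6.022e23 = 1.9e17.

1.9e17 molecules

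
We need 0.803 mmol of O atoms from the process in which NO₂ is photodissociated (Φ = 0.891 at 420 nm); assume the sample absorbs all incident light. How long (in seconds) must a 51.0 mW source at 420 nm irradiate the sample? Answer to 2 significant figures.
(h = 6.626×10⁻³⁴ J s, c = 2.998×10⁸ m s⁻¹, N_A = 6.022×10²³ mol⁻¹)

t ≈ 5000 s

Product: 0.803 mmol = 8.03×10⁻⁴ mol.
Photons that must be absorbed: 8.03×10⁻⁴ / 0.891 = 9.012×10⁻⁴ mol.
Photon energy: hc/λ = 4.730×10⁻¹⁹ J; per mole, 2.848×10⁵ J mol⁻¹.
Energy required: 9.012×10⁻⁴ × 2.848×10⁵ = 256.7 J.
Time: 256.7 J / 0.051 W = 5000 s.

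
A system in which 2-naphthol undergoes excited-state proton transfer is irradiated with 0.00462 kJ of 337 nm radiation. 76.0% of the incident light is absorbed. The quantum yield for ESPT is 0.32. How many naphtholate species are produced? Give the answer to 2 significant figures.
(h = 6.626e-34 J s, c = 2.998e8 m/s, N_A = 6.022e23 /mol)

Photon energy at 337 nm: hc/λ = (6.626e-34)(2.998e8)/(337e-9) = 5.895e-19 J.
Incident energy: 0.00462 kJ = 4.62 J.
Photons incident: 4.62 / 5.895e-19 = 7.837e18, i.e. 7.837e18/6.022e23 = 1.301e-5 mol.
Photons absorbed: 0.760 × 1.301e-5 = 9.888e-6 mol.
Product: Φ × n_abs = 0.32 × 9.888e-6 = 3.164e-6 mol.
As a count: 3.164e-6 × 6.022e23 = 1.9e18.

1.9e18 species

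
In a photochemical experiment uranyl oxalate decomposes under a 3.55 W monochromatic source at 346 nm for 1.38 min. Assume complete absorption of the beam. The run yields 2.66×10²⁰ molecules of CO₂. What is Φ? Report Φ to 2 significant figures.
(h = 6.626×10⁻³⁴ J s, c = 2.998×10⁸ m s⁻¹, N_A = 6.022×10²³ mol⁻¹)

Φ = 0.52

Product: 2.66×10²⁰ / 6.022×10²³ = 4.417×10⁻⁴ mol.
Photon energy at 346 nm: hc/λ = (6.626×10⁻³⁴)(2.998×10⁸)/(346×10⁻⁹) = 5.741×10⁻¹⁹ J.
Energy delivered: (3.55 W)(82.8 s) = 293.9 J.
Photons incident: 293.9 / 5.741×10⁻¹⁹ = 5.119×10²⁰, i.e. 5.119×10²⁰/6.022×10²³ = 8.500×10⁻⁴ mol.
Φ = 4.417×10⁻⁴ mol / 8.500×10⁻⁴ mol photons = 0.52.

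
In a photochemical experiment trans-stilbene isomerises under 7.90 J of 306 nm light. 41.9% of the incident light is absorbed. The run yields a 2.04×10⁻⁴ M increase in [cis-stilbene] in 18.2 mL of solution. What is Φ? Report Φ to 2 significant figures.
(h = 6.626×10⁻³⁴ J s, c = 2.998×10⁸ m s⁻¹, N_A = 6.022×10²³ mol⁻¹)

Φ = 0.44

Product: (2.04×10⁻⁴ M)(0.0182 L) = 3.713×10⁻⁶ mol.
Photon energy at 306 nm: hc/λ = (6.626×10⁻³⁴)(2.998×10⁸)/(306×10⁻⁹) = 6.492×10⁻¹⁹ J.
Photons incident: 7.90 / 6.492×10⁻¹⁹ = 1.217×10¹⁹, i.e. 1.217×10¹⁹/6.022×10²³ = 2.021×10⁻⁵ mol.
Photons absorbed: 0.419 × 2.021×10⁻⁵ = 8.468×10⁻⁶ mol.
Φ = 3.713×10⁻⁶ mol / 8.468×10⁻⁶ mol photons = 0.44.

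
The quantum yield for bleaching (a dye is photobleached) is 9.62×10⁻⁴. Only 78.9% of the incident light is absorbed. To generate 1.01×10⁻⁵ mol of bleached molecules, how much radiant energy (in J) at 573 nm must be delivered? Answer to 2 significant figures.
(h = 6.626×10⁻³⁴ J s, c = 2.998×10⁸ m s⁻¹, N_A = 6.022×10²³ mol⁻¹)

Photons that must be absorbed: 1.01×10⁻⁵ / 9.62×10⁻⁴ = 0.01050 mol.
Incident photons needed: 0.01050 / 0.789 = 0.01331 mol.
Photon energy: hc/λ = 3.467×10⁻¹⁹ J; per mole, 2.088×10⁵ J mol⁻¹.
Energy required: 0.01331 × 2.088×10⁵ = 2800 J.

2800 J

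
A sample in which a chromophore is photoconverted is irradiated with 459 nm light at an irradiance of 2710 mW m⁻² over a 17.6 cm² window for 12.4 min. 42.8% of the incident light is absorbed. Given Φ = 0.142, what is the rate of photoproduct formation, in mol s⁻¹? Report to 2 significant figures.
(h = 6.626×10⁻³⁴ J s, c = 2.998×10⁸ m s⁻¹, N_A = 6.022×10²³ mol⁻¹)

1.1×10⁻⁹ mol s⁻¹

Photon energy at 459 nm: hc/λ = (6.626×10⁻³⁴)(2.998×10⁸)/(459×10⁻⁹) = 4.328×10⁻¹⁹ J.
Energy delivered: (2710 mW m⁻²)(17.6×10⁻⁴ m²)(744 s) = 3.549 J.
Photons incident: 3.549 / 4.328×10⁻¹⁹ = 8.200×10¹⁸, i.e. 8.200×10¹⁸/6.022×10²³ = 1.362×10⁻⁵ mol.
Photons absorbed: 0.428 × 1.362×10⁻⁵ = 5.829×10⁻⁶ mol.
Product formed: 0.142 × 5.829×10⁻⁶ = 8.277×10⁻⁷ mol.
Rate: 8.277×10⁻⁷ / 744 s = 1.1×10⁻⁹ mol s⁻¹.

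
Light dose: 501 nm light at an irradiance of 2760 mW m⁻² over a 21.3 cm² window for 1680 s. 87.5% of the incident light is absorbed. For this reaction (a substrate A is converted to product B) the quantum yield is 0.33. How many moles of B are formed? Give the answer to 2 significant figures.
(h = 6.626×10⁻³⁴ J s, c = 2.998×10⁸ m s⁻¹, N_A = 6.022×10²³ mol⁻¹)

Photon energy at 501 nm: hc/λ = (6.626×10⁻³⁴)(2.998×10⁸)/(501×10⁻⁹) = 3.965×10⁻¹⁹ J.
Energy delivered: (2760 mW m⁻²)(21.3×10⁻⁴ m²)(1680 s) = 9.876 J.
Photons incident: 9.876 / 3.965×10⁻¹⁹ = 2.491×10¹⁹, i.e. 2.491×10¹⁹/6.022×10²³ = 4.136×10⁻⁵ mol.
Photons absorbed: 0.875 × 4.136×10⁻⁵ = 3.619×10⁻⁵ mol.
Product: Φ × n_abs = 0.33 × 3.619×10⁻⁵ = 1.194×10⁻⁵ mol.

1.2×10⁻⁵ mol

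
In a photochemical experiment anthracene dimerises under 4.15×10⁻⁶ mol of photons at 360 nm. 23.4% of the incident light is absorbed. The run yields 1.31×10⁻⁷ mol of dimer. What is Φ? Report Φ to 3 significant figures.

Photons absorbed: 0.234 × 4.15×10⁻⁶ = 9.711×10⁻⁷ mol.
Φ = 1.31×10⁻⁷ mol / 9.711×10⁻⁷ mol photons = 0.135.

Φ = 0.135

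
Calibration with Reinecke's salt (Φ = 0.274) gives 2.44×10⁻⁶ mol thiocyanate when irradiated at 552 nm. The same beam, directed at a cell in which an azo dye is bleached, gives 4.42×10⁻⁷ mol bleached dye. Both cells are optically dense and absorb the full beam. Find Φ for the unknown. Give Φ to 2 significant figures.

Photons absorbed by the actinometer: 2.44×10⁻⁶ / 0.274 = 8.905×10⁻⁶ mol.
Φ(unknown) = 4.42×10⁻⁷ / 8.905×10⁻⁶ = 0.050.

Φ = 0.050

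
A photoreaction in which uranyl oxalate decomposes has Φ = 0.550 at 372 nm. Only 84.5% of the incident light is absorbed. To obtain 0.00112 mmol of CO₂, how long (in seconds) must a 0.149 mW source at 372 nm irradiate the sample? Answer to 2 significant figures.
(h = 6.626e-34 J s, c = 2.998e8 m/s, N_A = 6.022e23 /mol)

t ≈ 5200 s

Product: 0.00112 mmol = 1.12e-6 mol.
Photons that must be absorbed: 1.12e-6 / 0.550 = 2.036e-6 mol.
Incident photons needed: 2.036e-6 / 0.845 = 2.409e-6 mol.
Photon energy: hc/λ = 5.340e-19 J; per mole, 3.216e5 J mol⁻¹.
Energy required: 2.409e-6 × 3.216e5 = 0.7747 J.
Time: 0.7747 J / 0.000149 W = 5200 s.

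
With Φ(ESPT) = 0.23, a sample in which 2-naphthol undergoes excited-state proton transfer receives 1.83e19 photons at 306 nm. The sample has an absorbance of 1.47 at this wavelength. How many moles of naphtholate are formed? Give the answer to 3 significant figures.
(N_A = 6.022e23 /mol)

Moles of photons: 1.83e19 / 6.022e23 = 3.039e-5 mol.
Fraction absorbed: 1 − 10^(−1.47) = 0.9661.
Photons absorbed: 0.9661 × 3.039e-5 = 2.936e-5 mol.
Product: Φ × n_abs = 0.23 × 2.936e-5 = 6.753e-6 mol.

6.75e-6 mol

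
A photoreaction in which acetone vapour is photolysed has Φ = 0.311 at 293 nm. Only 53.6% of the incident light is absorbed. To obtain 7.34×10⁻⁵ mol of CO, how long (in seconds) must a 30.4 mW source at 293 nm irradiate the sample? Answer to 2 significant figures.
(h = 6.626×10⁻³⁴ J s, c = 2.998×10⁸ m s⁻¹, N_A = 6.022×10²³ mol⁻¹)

Photons that must be absorbed: 7.34×10⁻⁵ / 0.311 = 2.360×10⁻⁴ mol.
Incident photons needed: 2.360×10⁻⁴ / 0.536 = 4.403×10⁻⁴ mol.
Photon energy: hc/λ = 6.780×10⁻¹⁹ J; per mole, 4.083×10⁵ J mol⁻¹.
Energy required: 4.403×10⁻⁴ × 4.083×10⁵ = 179.8 J.
Time: 179.8 J / 0.0304 W = 5900 s.

t ≈ 5900 s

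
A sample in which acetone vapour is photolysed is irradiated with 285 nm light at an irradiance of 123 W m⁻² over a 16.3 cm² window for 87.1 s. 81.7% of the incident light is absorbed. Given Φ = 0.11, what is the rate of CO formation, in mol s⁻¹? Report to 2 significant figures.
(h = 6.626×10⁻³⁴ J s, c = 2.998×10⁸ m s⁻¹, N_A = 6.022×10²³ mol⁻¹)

4.3×10⁻⁸ mol s⁻¹

Photon energy at 285 nm: hc/λ = (6.626×10⁻³⁴)(2.998×10⁸)/(285×10⁻⁹) = 6.970×10⁻¹⁹ J.
Energy delivered: (123 W m⁻²)(16.3×10⁻⁴ m²)(87.1 s) = 17.46 J.
Photons incident: 17.46 / 6.970×10⁻¹⁹ = 2.505×10¹⁹, i.e. 2.505×10¹⁹/6.022×10²³ = 4.160×10⁻⁵ mol.
Photons absorbed: 0.817 × 4.160×10⁻⁵ = 3.399×10⁻⁵ mol.
Product formed: 0.11 × 3.399×10⁻⁵ = 3.739×10⁻⁶ mol.
Rate: 3.739×10⁻⁶ / 87.1 s = 4.3×10⁻⁸ mol s⁻¹.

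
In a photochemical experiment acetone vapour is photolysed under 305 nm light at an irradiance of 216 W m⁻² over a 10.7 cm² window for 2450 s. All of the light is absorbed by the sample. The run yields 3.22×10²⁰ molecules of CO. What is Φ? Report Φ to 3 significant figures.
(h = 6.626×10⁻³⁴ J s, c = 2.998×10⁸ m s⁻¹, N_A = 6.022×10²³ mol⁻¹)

Φ = 0.370

Product: 3.22×10²⁰ / 6.022×10²³ = 5.347×10⁻⁴ mol.
Photon energy at 305 nm: hc/λ = (6.626×10⁻³⁴)(2.998×10⁸)/(305×10⁻⁹) = 6.513×10⁻¹⁹ J.
Energy delivered: (216 W m⁻²)(10.7×10⁻⁴ m²)(2450 s) = 566.2 J.
Photons incident: 566.2 / 6.513×10⁻¹⁹ = 8.693×10²⁰, i.e. 8.693×10²⁰/6.022×10²³ = 0.001444 mol.
Φ = 5.347×10⁻⁴ mol / 0.001444 mol photons = 0.370.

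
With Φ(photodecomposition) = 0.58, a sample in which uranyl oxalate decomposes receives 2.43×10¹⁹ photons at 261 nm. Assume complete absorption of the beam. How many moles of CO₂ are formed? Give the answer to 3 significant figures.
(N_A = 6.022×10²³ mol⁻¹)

2.34×10⁻⁵ mol

Moles of photons: 2.43×10¹⁹ / 6.022×10²³ = 4.035×10⁻⁵ mol.
Product: Φ × n_abs = 0.58 × 4.035×10⁻⁵ = 2.340×10⁻⁵ mol.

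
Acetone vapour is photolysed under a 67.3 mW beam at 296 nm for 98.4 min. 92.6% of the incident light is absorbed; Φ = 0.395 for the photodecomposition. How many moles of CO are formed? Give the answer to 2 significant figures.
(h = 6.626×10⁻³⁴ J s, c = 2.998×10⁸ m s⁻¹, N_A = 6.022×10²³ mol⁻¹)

Photon energy at 296 nm: hc/λ = (6.626×10⁻³⁴)(2.998×10⁸)/(296×10⁻⁹) = 6.711×10⁻¹⁹ J.
Energy delivered: (67.3 mW)(5904 s) = 397.3 J.
Photons incident: 397.3 / 6.711×10⁻¹⁹ = 5.920×10²⁰, i.e. 5.920×10²⁰/6.022×10²³ = 9.831×10⁻⁴ mol.
Photons absorbed: 0.926 × 9.831×10⁻⁴ = 9.104×10⁻⁴ mol.
Product: Φ × n_abs = 0.395 × 9.104×10⁻⁴ = 3.596×10⁻⁴ mol.

3.6×10⁻⁴ mol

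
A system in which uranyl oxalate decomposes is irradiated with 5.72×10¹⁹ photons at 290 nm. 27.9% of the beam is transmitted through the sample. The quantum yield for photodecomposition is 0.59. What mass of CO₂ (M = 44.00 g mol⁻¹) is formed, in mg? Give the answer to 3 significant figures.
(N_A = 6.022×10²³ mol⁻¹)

Moles of photons: 5.72×10¹⁹ / 6.022×10²³ = 9.499×10⁻⁵ mol.
Fraction absorbed: 1 − 27.9/100 = 0.7210.
Photons absorbed: 0.7210 × 9.499×10⁻⁵ = 6.849×10⁻⁵ mol.
Product: Φ × n_abs = 0.59 × 6.849×10⁻⁵ = 4.041×10⁻⁵ mol.
Mass: 4.041×10⁻⁵ × 44.00 = 0.001778 g = 1.78 mg.

1.78 mg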